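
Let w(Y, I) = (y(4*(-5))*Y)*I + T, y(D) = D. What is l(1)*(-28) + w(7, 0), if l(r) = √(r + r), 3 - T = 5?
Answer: -2 - 28*√2 ≈ -41.598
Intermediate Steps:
T = -2 (T = 3 - 1*5 = 3 - 5 = -2)
l(r) = √2*√r (l(r) = √(2*r) = √2*√r)
w(Y, I) = -2 - 20*I*Y (w(Y, I) = ((4*(-5))*Y)*I - 2 = (-20*Y)*I - 2 = -20*I*Y - 2 = -2 - 20*I*Y)
l(1)*(-28) + w(7, 0) = (√2*√1)*(-28) + (-2 - 20*0*7) = (√2*1)*(-28) + (-2 + 0) = √2*(-28) - 2 = -28*√2 - 2 = -2 - 28*√2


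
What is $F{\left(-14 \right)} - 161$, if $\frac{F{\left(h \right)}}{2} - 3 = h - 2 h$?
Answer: $-127$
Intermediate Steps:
$F{\left(h \right)} = 6 - 2 h$ ($F{\left(h \right)} = 6 + 2 \left(h - 2 h\right) = 6 + 2 \left(- h\right) = 6 - 2 h$)
$F{\left(-14 \right)} - 161 = \left(6 - -28\right) - 161 = \left(6 + 28\right) - 161 = 34 - 161 = -127$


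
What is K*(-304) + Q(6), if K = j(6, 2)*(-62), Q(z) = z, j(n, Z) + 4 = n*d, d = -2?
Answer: -301562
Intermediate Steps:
j(n, Z) = -4 - 2*n (j(n, Z) = -4 + n*(-2) = -4 - 2*n)
K = 992 (K = (-4 - 2*6)*(-62) = (-4 - 12)*(-62) = -16*(-62) = 992)
K*(-304) + Q(6) = 992*(-304) + 6 = -301568 + 6 = -301562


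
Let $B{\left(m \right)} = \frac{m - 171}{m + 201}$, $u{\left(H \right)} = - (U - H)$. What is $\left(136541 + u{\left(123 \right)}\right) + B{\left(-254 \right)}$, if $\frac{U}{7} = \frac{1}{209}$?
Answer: $\frac{1513915582}{11077} \approx 1.3667 \cdot 10^{5}$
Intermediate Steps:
$U = \frac{7}{209} \approx 0.033493$
$u{\left(H \right)} = - \frac{7}{209} + H$ ($u{\left(H \right)} = - (\frac{7}{209} - H) = - \frac{7}{209} + H$)
$B{\left(m \right)} = \frac{-171 + m}{201 + m}$
$\left(136541 + u{\left(123 \right)}\right) + B{\left(-254 \right)} = \left(136541 + \left(- \frac{7}{209} + 123\right)\right) + \frac{-171 - 254}{201 - 254} = \left(136541 + \frac{25700}{209}\right) + \frac{1}{-53} \left(-425\right) = \frac{28562769}{209} - - \frac{425}{53} = \frac{28562769}{209} + \frac{425}{53} = \frac{1513915582}{11077}$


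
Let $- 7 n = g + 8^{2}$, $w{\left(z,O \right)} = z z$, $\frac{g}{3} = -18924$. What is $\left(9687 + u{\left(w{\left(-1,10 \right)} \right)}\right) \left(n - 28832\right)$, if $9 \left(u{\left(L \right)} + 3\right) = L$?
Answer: $-200759924$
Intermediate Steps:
$g = -56772$ ($g = 3 \left(-18924\right) = -56772$)
$w{\left(z,O \right)} = z^{2}$
$u{\left(L \right)} = -3 + \frac{L}{9}$
$n = \frac{56708}{7}$ ($n = - \frac{-56772 + 8^{2}}{7} = - \frac{-56772 + 64}{7} = \left(- \frac{1}{7}\right) \left(-56708\right) = \frac{56708}{7} \approx 8101.1$)
$\left(9687 + u{\left(w{\left(-1,10 \right)} \right)}\right) \left(n - 28832\right) = \left(9687 - \left(3 - \frac{\left(-1\right)^{2}}{9}\right)\right) \left(\frac{56708}{7} - 28832\right) = \left(9687 + \left(-3 + \frac{1}{9} \cdot 1\right)\right) \left(- \frac{145116}{7}\right) = \left(9687 + \left(-3 + \frac{1}{9}\right)\right) \left(- \frac{145116}{7}\right) = \left(9687 - \frac{26}{9}\right) \left(- \frac{145116}{7}\right) = \frac{87157}{9} \left(- \frac{145116}{7}\right) = -200759924$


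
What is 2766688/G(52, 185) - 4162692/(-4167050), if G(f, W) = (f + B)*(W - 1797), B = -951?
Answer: 70812300502/24350156675 ≈ 2.9081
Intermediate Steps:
G(f, W) = (-1797 + W)*(-951 + f) (G(f, W) = (f - 951)*(W - 1797) = (-951 + f)*(-1797 + W) = (-1797 + W)*(-951 + f))
2766688/G(52, 185) - 4162692/(-4167050) = 2766688/(1708947 - 1797*52 - 951*185 + 185*52) - 4162692/(-4167050) = 2766688/(1708947 - 93444 - 175935 + 9620) - 4162692*(-1/4167050) = 2766688/1449188 + 2081346/2083525 = 2766688*(1/1449188) + 2081346/2083525 = 22312/11687 + 2081346/2083525 = 70812300502/24350156675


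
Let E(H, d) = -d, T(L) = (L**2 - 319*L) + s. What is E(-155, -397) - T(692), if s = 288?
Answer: -258007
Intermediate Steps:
T(L) = 288 + L**2 - 319*L (T(L) = (L**2 - 319*L) + 288 = 288 + L**2 - 319*L)
E(-155, -397) - T(692) = -1*(-397) - (288 + 692**2 - 319*692) = 397 - (288 + 478864 - 220748) = 397 - 1*258404 = 397 - 258404 = -258007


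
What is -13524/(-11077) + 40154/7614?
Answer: 273878797/42170139 ≈ 6.4946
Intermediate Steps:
-13524/(-11077) + 40154/7614 = -13524*(-1/11077) + 40154*(1/7614) = 13524/11077 + 20077/3807 = 273878797/42170139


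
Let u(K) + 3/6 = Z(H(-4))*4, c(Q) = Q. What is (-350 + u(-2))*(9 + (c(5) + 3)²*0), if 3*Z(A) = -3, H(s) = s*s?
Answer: -6381/2 ≈ -3190.5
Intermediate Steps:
H(s) = s²
Z(A) = -1 (Z(A) = (⅓)*(-3) = -1)
u(K) = -9/2 (u(K) = -½ - 1*4 = -½ - 4 = -9/2)
(-350 + u(-2))*(9 + (c(5) + 3)²*0) = (-350 - 9/2)*(9 + (5 + 3)²*0) = -709*(9 + 8²*0)/2 = -709*(9 + 64*0)/2 = -709*(9 + 0)/2 = -709/2*9 = -6381/2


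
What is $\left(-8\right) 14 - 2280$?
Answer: $-2392$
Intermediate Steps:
$\left(-8\right) 14 - 2280 = -112 - 2280 = -2392$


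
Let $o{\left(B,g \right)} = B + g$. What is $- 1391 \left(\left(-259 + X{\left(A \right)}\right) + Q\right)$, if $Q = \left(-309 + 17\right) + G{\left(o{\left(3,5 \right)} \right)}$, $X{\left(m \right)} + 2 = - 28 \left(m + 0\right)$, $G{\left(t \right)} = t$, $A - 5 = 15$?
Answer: $1537055$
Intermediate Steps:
$A = 20$ ($A = 5 + 15 = 20$)
$X{\left(m \right)} = -2 - 28 m$ ($X{\left(m \right)} = -2 - 28 \left(m + 0\right) = -2 - 28 m$)
$Q = -284$ ($Q = \left(-309 + 17\right) + \left(3 + 5\right) = -292 + 8 = -284$)
$- 1391 \left(\left(-259 + X{\left(A \right)}\right) + Q\right) = - 1391 \left(\left(-259 - 562\right) - 284\right) = - 1391 \left(-821 - 284\right) = \left(-1391\right) \left(-1105\right) = 1537055$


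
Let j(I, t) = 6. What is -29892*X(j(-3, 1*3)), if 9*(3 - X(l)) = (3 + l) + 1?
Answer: -169388/3 ≈ -56463.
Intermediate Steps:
X(l) = 23/9 - l/9 (X(l) = 3 - ((3 + l) + 1)/9 = 3 - (4 + l)/9 = 3 + (-4/9 - l/9) = 23/9 - l/9)
-29892*X(j(-3, 1*3)) = -29892*(23/9 - ⅑*6) = -29892*(23/9 - ⅔) = -29892*17/9 = -169388/3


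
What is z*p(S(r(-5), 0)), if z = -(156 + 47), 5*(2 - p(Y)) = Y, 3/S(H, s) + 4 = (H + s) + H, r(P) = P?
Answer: -4147/10 ≈ -414.70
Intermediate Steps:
S(H, s) = 3/(-4 + s + 2*H) (S(H, s) = 3/(-4 + ((H + s) + H)) = 3/(-4 + (s + 2*H)) = 3/(-4 + s + 2*H))
p(Y) = 2 - Y/5
z = -203 (z = -1*203 = -203)
z*p(S(r(-5), 0)) = -203*(2 - 3/(5*(-4 + 0 + 2*(-5)))) = -203*(2 - 3/(5*(-4 + 0 - 10))) = -203*(2 - 3/(5*(-14))) = -203*(2 - 3*(-1)/(5*14)) = -203*(2 - 1/5*(-3/14)) = -203*(2 + 3/70) = -203*143/70 = -4147/10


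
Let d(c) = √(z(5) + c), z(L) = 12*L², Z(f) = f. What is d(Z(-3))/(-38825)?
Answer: -3*√33/38825 ≈ -0.00044388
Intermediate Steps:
d(c) = √(300 + c) (d(c) = √(12*5² + c) = √(12*25 + c) = √(300 + c))
d(Z(-3))/(-38825) = √(300 - 3)/(-38825) = √297*(-1/38825) = (3*√33)*(-1/38825) = -3*√33/38825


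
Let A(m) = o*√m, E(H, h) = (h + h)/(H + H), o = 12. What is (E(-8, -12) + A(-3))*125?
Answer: 375/2 + 1500*I*√3 ≈ 187.5 + 2598.1*I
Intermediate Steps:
E(H, h) = h/H (E(H, h) = (2*h)/((2*H)) = (2*h)*(1/(2*H)) = h/H)
A(m) = 12*√m
(E(-8, -12) + A(-3))*125 = (-12/(-8) + 12*√(-3))*125 = (-12*(-⅛) + 12*(I*√3))*125 = (3/2 + 12*I*√3)*125 = 375/2 + 1500*I*√3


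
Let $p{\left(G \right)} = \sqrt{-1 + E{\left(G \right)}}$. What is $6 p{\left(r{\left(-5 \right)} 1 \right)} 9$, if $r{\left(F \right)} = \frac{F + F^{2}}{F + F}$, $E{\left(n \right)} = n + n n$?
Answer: $54$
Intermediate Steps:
$E{\left(n \right)} = n + n^{2}$
$r{\left(F \right)} = \frac{F + F^{2}}{2 F}$
$p{\left(G \right)} = \sqrt{-1 + G \left(1 + G\right)}$
$6 p{\left(r{\left(-5 \right)} 1 \right)} 9 = 6 \sqrt{-1 + \left(\frac{1}{2} + \frac{1}{2} \left(-5\right)\right) 1 \left(1 + \left(\frac{1}{2} + \frac{1}{2} \left(-5\right)\right) 1\right)} 9 = 6 \sqrt{-1 + \left(\frac{1}{2} - \frac{5}{2}\right) 1 \left(1 + \left(\frac{1}{2} - \frac{5}{2}\right) 1\right)} 9 = 6 \sqrt{-1 + \left(-2\right) 1 \left(1 - 2\right)} 9 = 6 \sqrt{-1 - 2 \left(1 - 2\right)} 9 = 6 \sqrt{-1 - -2} \cdot 9 = 6 \sqrt{-1 + 2} \cdot 9 = 6 \sqrt{1} \cdot 9 = 6 \cdot 1 \cdot 9 = 6 \cdot 9 = 54$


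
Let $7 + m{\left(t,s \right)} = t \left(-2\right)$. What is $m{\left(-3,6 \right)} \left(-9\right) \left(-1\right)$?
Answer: $-9$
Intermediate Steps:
$m{\left(t,s \right)} = -7 - 2 t$ ($m{\left(t,s \right)} = -7 + t \left(-2\right) = -7 - 2 t$)
$m{\left(-3,6 \right)} \left(-9\right) \left(-1\right) = \left(-7 - -6\right) \left(-9\right) \left(-1\right) = \left(-7 + 6\right) \left(-9\right) \left(-1\right) = \left(-1\right) \left(-9\right) \left(-1\right) = 9 \left(-1\right) = -9$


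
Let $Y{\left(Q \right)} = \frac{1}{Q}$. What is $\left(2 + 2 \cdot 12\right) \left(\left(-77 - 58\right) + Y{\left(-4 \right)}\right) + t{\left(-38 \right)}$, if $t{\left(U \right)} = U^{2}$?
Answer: $- \frac{4145}{2} \approx -2072.5$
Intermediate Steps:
$\left(2 + 2 \cdot 12\right) \left(\left(-77 - 58\right) + Y{\left(-4 \right)}\right) + t{\left(-38 \right)} = \left(2 + 2 \cdot 12\right) \left(\left(-77 - 58\right) + \frac{1}{-4}\right) + \left(-38\right)^{2} = \left(2 + 24\right) \left(-135 - \frac{1}{4}\right) + 1444 = 26 \left(- \frac{541}{4}\right) + 1444 = - \frac{7033}{2} + 1444 = - \frac{4145}{2}$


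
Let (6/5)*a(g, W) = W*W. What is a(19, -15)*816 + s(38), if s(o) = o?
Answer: 153038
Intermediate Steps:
a(g, W) = 5*W²/6 (a(g, W) = 5*(W*W)/6 = 5*W²/6)
a(19, -15)*816 + s(38) = ((⅚)*(-15)²)*816 + 38 = ((⅚)*225)*816 + 38 = (375/2)*816 + 38 = 153000 + 38 = 153038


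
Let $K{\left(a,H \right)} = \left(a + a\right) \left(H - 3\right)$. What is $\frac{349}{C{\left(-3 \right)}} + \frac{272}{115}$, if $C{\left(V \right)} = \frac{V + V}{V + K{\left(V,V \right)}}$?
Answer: $- \frac{440941}{230} \approx -1917.1$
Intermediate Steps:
$K{\left(a,H \right)} = 2 a \left(-3 + H\right)$
$C{\left(V \right)} = \frac{2 V}{V + 2 V \left(-3 + V\right)}$ ($C{\left(V \right)} = \frac{V + V}{V + 2 V \left(-3 + V\right)} = \frac{2 V}{V + 2 V \left(-3 + V\right)}$)
$\frac{349}{C{\left(-3 \right)}} + \frac{272}{115} = \frac{349}{2 \frac{1}{-5 + 2 \left(-3\right)}} + \frac{272}{115} = \frac{349}{2 \frac{1}{-5 - 6}} + 272 \cdot \frac{1}{115} = \frac{349}{2 \frac{1}{-11}} + \frac{272}{115} = \frac{349}{2 \left(- \frac{1}{11}\right)} + \frac{272}{115} = \frac{349}{- \frac{2}{11}} + \frac{272}{115} = 349 \left(- \frac{11}{2}\right) + \frac{272}{115} = - \frac{3839}{2} + \frac{272}{115} = - \frac{440941}{230}$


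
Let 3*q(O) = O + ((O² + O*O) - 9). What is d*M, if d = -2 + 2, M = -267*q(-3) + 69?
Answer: 0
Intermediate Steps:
q(O) = -3 + O/3 + 2*O²/3 (q(O) = (O + ((O² + O*O) - 9))/3 = (O + ((O² + O²) - 9))/3 = (O + (2*O² - 9))/3 = (O + (-9 + 2*O²))/3 = (-9 + O + 2*O²)/3 = -3 + O/3 + 2*O²/3)
M = -465 (M = -267*(-3 + (⅓)*(-3) + (⅔)*(-3)²) + 69 = -267*(-3 - 1 + (⅔)*9) + 69 = -267*(-3 - 1 + 6) + 69 = -267*2 + 69 = -534 + 69 = -465)
d = 0
d*M = 0*(-465) = 0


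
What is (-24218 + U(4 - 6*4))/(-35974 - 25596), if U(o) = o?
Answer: 12119/30785 ≈ 0.39367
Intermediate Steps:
(-24218 + U(4 - 6*4))/(-35974 - 25596) = (-24218 + (4 - 6*4))/(-35974 - 25596) = (-24218 + (4 - 24))/(-61570) = (-24218 - 20)*(-1/61570) = -24238*(-1/61570) = 12119/30785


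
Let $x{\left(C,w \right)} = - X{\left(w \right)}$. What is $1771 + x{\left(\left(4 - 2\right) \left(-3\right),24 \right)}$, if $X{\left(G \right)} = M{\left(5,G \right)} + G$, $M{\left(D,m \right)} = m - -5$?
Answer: $1718$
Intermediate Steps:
$M{\left(D,m \right)} = 5 + m$ ($M{\left(D,m \right)} = m + 5 = 5 + m$)
$X{\left(G \right)} = 5 + 2 G$ ($X{\left(G \right)} = \left(5 + G\right) + G = 5 + 2 G$)
$x{\left(C,w \right)} = -5 - 2 w$ ($x{\left(C,w \right)} = - (5 + 2 w) = -5 - 2 w$)
$1771 + x{\left(\left(4 - 2\right) \left(-3\right),24 \right)} = 1771 - 53 = 1718$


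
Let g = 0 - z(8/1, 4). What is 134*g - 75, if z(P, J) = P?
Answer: -1147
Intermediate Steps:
g = -8 (g = 0 - 8/1 = 0 - 8 = -8)
134*g - 75 = 134*(-8) - 75 = -1072 - 75 = -1147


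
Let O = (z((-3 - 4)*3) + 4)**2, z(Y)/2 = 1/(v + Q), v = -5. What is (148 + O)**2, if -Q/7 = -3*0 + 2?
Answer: 3469681216/130321 ≈ 26624.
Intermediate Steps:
Q = -14 (Q = -7*(-3*0 + 2) = -7*(0 + 2) = -7*2 = -14)
z(Y) = -2/19 (z(Y) = 2/(-5 - 14) = 2/(-19) = 2*(-1/19) = -2/19)
O = 5476/361 (O = (-2/19 + 4)**2 = (74/19)**2 = 5476/361 ≈ 15.169)
(148 + O)**2 = (148 + 5476/361)**2 = (58904/361)**2 = 3469681216/130321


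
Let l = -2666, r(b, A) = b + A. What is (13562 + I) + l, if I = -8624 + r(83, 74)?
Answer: 2429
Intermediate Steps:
r(b, A) = A + b
I = -8467 (I = -8624 + (74 + 83) = -8624 + 157 = -8467)
(13562 + I) + l = (13562 - 8467) - 2666 = 5095 - 2666 = 2429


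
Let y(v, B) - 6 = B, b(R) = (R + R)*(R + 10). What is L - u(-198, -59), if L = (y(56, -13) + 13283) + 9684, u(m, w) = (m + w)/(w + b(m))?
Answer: 1707971697/74389 ≈ 22960.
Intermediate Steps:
b(R) = 2*R*(10 + R) (b(R) = (2*R)*(10 + R) = 2*R*(10 + R))
y(v, B) = 6 + B
u(m, w) = (m + w)/(w + 2*m*(10 + m))
L = 22960 (L = ((6 - 13) + 13283) + 9684 = (-7 + 13283) + 9684 = 13276 + 9684 = 22960)
L - u(-198, -59) = 22960 - (-198 - 59)/(-59 + 2*(-198)*(10 - 198)) = 22960 - (-257)/(-59 + 2*(-198)*(-188)) = 22960 - (-257)/(-59 + 74448) = 22960 - (-257)/74389 = 22960 - 1*(-257/74389) = 22960 + 257/74389 = 1707971697/74389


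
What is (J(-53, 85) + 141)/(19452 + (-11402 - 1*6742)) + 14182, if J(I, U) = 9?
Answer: 3091701/218 ≈ 14182.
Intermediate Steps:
(J(-53, 85) + 141)/(19452 + (-11402 - 1*6742)) + 14182 = (9 + 141)/(19452 + (-11402 - 1*6742)) + 14182 = 150/(19452 + (-11402 - 6742)) + 14182 = 150/(19452 - 18144) + 14182 = 150/1308 + 14182 = 150*(1/1308) + 14182 = 25/218 + 14182 = 3091701/218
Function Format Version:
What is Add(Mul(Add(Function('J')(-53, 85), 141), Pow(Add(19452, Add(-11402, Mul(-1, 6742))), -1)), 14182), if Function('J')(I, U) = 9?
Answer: Rational(3091701, 218) ≈ 14182.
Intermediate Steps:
Add(Mul(Add(Function('J')(-53, 85), 141), Pow(Add(19452, Add(-11402, Mul(-1, 6742))), -1)), 14182) = Add(Mul(Add(9, 141), Pow(Add(19452, Add(-11402, Mul(-1, 6742))), -1)), 14182) = Add(Mul(150, Pow(Add(19452, Add(-11402, -6742)), -1)), 14182) = Add(Mul(150, Pow(Add(19452, -18144), -1)), 14182) = Add(Mul(150, Pow(1308, -1)), 14182) = Add(Mul(150, Rational(1, 1308)), 14182) = Add(Rational(25, 218), 14182) = Rational(3091701, 218)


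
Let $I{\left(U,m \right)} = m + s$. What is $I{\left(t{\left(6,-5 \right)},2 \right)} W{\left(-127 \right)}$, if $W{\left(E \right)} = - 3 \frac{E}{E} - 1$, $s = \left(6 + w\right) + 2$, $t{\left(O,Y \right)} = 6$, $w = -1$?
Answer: $-36$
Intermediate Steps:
$s = 7$ ($s = \left(6 - 1\right) + 2 = 5 + 2 = 7$)
$I{\left(U,m \right)} = 7 + m$ ($I{\left(U,m \right)} = m + 7 = 7 + m$)
$W{\left(E \right)} = -4$ ($W{\left(E \right)} = \left(-3\right) 1 - 1 = -3 - 1 = -4$)
$I{\left(t{\left(6,-5 \right)},2 \right)} W{\left(-127 \right)} = \left(7 + 2\right) \left(-4\right) = 9 \left(-4\right) = -36$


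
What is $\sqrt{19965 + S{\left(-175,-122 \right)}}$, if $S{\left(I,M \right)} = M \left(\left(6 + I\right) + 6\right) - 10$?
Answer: $\sqrt{39841} \approx 199.6$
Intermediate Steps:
$S{\left(I,M \right)} = -10 + M \left(12 + I\right)$ ($S{\left(I,M \right)} = M \left(12 + I\right) - 10 = -10 + M \left(12 + I\right)$)
$\sqrt{19965 + S{\left(-175,-122 \right)}} = \sqrt{19965 - -19876} = \sqrt{19965 + 19876} = \sqrt{39841}$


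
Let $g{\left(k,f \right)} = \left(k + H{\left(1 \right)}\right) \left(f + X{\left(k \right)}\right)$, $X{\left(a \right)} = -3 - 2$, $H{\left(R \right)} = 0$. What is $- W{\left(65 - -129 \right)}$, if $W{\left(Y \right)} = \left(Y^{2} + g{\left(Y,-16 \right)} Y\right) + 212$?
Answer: $752508$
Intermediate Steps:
$X{\left(a \right)} = -5$ ($X{\left(a \right)} = -3 - 2 = -5$)
$g{\left(k,f \right)} = k \left(-5 + f\right)$ ($g{\left(k,f \right)} = \left(k + 0\right) \left(f - 5\right) = k \left(-5 + f\right)$)
$W{\left(Y \right)} = 212 - 20 Y^{2}$ ($W{\left(Y \right)} = \left(Y^{2} + Y \left(-5 - 16\right) Y\right) + 212 = \left(Y^{2} + Y \left(-21\right) Y\right) + 212 = \left(Y^{2} + - 21 Y Y\right) + 212 = \left(Y^{2} - 21 Y^{2}\right) + 212 = - 20 Y^{2} + 212 = 212 - 20 Y^{2}$)
$- W{\left(65 - -129 \right)} = - (212 - 20 \left(65 - -129\right)^{2}) = - (212 - 20 \left(65 + 129\right)^{2}) = - (212 - 20 \cdot 194^{2}) = - (212 - 752720) = \left(-1\right) \left(-752508\right) = 752508$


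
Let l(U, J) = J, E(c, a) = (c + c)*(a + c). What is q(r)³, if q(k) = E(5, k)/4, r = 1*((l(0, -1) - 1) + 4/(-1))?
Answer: -125/8 ≈ -15.625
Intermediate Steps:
E(c, a) = 2*c*(a + c) (E(c, a) = (2*c)*(a + c) = 2*c*(a + c))
r = -6 (r = 1*((-1 - 1) + 4/(-1)) = 1*(-2 + 4*(-1)) = 1*(-2 - 4) = 1*(-6) = -6)
q(k) = 25/2 + 5*k/2 (q(k) = (2*5*(k + 5))/4 = (2*5*(5 + k))*(¼) = (50 + 10*k)*(¼) = 25/2 + 5*k/2)
q(r)³ = (25/2 + (5/2)*(-6))³ = (25/2 - 15)³ = (-5/2)³ = -125/8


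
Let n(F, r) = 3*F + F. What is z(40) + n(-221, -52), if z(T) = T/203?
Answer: -179412/203 ≈ -883.80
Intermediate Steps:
z(T) = T/203 (z(T) = T*(1/203) = T/203)
n(F, r) = 4*F
z(40) + n(-221, -52) = (1/203)*40 + 4*(-221) = 40/203 - 884 = -179412/203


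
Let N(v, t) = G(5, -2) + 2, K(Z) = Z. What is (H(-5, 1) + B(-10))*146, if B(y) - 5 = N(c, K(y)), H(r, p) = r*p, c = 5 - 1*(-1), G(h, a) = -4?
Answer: -292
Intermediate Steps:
c = 6 (c = 5 + 1 = 6)
N(v, t) = -2 (N(v, t) = -4 + 2 = -2)
H(r, p) = p*r
B(y) = 3 (B(y) = 5 - 2 = 3)
(H(-5, 1) + B(-10))*146 = (1*(-5) + 3)*146 = (-5 + 3)*146 = -2*146 = -292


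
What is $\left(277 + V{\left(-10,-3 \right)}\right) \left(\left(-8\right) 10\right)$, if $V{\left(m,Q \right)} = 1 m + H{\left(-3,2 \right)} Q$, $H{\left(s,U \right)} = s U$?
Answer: $-22800$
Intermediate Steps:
$H{\left(s,U \right)} = U s$
$V{\left(m,Q \right)} = m - 6 Q$ ($V{\left(m,Q \right)} = 1 m + 2 \left(-3\right) Q = m - 6 Q$)
$\left(277 + V{\left(-10,-3 \right)}\right) \left(\left(-8\right) 10\right) = \left(277 - -8\right) \left(\left(-8\right) 10\right) = \left(277 + \left(-10 + 18\right)\right) \left(-80\right) = \left(277 + 8\right) \left(-80\right) = 285 \left(-80\right) = -22800$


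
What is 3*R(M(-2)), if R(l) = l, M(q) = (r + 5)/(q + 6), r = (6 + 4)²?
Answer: 315/4 ≈ 78.750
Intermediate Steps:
r = 100 (r = 10² = 100)
M(q) = 105/(6 + q) (M(q) = (100 + 5)/(q + 6) = 105/(6 + q))
3*R(M(-2)) = 3*(105/(6 - 2)) = 3*(105/4) = 315/4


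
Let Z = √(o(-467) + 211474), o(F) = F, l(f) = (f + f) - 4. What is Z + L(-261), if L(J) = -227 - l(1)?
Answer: -225 + √211007 ≈ 234.35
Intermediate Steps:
l(f) = -4 + 2*f (l(f) = 2*f - 4 = -4 + 2*f)
L(J) = -225 (L(J) = -227 - (-4 + 2*1) = -227 - (-4 + 2) = -227 - 1*(-2) = -227 + 2 = -225)
Z = √211007 (Z = √(-467 + 211474) = √211007 ≈ 459.35)
Z + L(-261) = √211007 - 225 = -225 + √211007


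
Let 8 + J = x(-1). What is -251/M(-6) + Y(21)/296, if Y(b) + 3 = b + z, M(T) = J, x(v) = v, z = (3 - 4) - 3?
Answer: 37211/1332 ≈ 27.936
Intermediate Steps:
z = -4 (z = -1 - 3 = -4)
J = -9 (J = -8 - 1 = -9)
M(T) = -9
Y(b) = -7 + b (Y(b) = -3 + (b - 4) = -3 + (-4 + b) = -7 + b)
-251/M(-6) + Y(21)/296 = -251/(-9) + (-7 + 21)/296 = -251*(-⅑) + 14*(1/296) = 251/9 + 7/148 = 37211/1332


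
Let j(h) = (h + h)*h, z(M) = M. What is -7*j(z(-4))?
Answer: -224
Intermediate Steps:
j(h) = 2*h**2 (j(h) = (2*h)*h = 2*h**2)
-7*j(z(-4)) = -14*(-4)**2 = -14*16 = -7*32 = -224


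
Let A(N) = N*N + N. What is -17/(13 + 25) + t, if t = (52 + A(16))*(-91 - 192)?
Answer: -3484313/38 ≈ -91693.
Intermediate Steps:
A(N) = N + N**2 (A(N) = N**2 + N = N + N**2)
t = -91692 (t = (52 + 16*(1 + 16))*(-91 - 192) = (52 + 16*17)*(-283) = (52 + 272)*(-283) = 324*(-283) = -91692)
-17/(13 + 25) + t = -17/(13 + 25) - 91692 = -17/38 - 91692 = -3484313/38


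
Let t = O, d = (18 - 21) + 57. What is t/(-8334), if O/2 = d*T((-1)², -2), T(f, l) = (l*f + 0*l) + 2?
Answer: 0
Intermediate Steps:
d = 54 (d = -3 + 57 = 54)
T(f, l) = 2 + f*l (T(f, l) = (f*l + 0) + 2 = f*l + 2 = 2 + f*l)
O = 0 (O = 2*(54*(2 + (-1)²*(-2))) = 2*(54*(2 + 1*(-2))) = 2*(54*(2 - 2)) = 2*(54*0) = 2*0 = 0)
t = 0
t/(-8334) = 0/(-8334) = 0*(-1/8334) = 0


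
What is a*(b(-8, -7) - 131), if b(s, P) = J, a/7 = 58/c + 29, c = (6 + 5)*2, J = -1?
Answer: -29232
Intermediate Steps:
c = 22 (c = 11*2 = 22)
a = 2436/11 (a = 7*(58/22 + 29) = 7*(58*(1/22) + 29) = 7*(29/11 + 29) = 7*(348/11) = 2436/11 ≈ 221.45)
b(s, P) = -1
a*(b(-8, -7) - 131) = 2436*(-1 - 131)/11 = (2436/11)*(-132) = -29232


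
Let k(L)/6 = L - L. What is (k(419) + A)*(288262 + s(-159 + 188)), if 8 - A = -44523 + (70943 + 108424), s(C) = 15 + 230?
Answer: -38901129852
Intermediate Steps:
s(C) = 245
k(L) = 0 (k(L) = 6*(L - L) = 6*0 = 0)
A = -134836 (A = 8 - (-44523 + (70943 + 108424)) = 8 - (-44523 + 179367) = 8 - 1*134844 = 8 - 134844 = -134836)
(k(419) + A)*(288262 + s(-159 + 188)) = (0 - 134836)*(288262 + 245) = -134836*288507 = -38901129852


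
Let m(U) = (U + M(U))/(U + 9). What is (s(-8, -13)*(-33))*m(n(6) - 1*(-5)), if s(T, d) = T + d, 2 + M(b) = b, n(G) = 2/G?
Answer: 18018/43 ≈ 419.02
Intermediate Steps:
M(b) = -2 + b
m(U) = (-2 + 2*U)/(9 + U) (m(U) = (U + (-2 + U))/(U + 9) = (-2 + 2*U)/(9 + U))
(s(-8, -13)*(-33))*m(n(6) - 1*(-5)) = ((-8 - 13)*(-33))*(2*(-1 + (2/6 - 1*(-5)))/(9 + (2/6 - 1*(-5)))) = (-21*(-33))*(2*(-1 + (2*(⅙) + 5))/(9 + (2*(⅙) + 5))) = 693*(2*(-1 + (⅓ + 5))/(9 + (⅓ + 5))) = 693*(2*(-1 + 16/3)/(9 + 16/3)) = 693*(2*(13/3)/(43/3)) = 693*(2*(3/43)*(13/3)) = 693*(26/43) = 18018/43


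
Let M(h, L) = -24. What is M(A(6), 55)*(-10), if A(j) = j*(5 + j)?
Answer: 240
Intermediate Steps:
M(A(6), 55)*(-10) = -24*(-10) = 240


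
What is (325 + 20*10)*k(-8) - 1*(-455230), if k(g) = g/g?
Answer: 455755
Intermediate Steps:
k(g) = 1
(325 + 20*10)*k(-8) - 1*(-455230) = (325 + 20*10)*1 - 1*(-455230) = (325 + 200)*1 + 455230 = 525*1 + 455230 = 525 + 455230 = 455755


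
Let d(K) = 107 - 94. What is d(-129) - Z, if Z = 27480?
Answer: -27467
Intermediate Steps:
d(K) = 13
d(-129) - Z = 13 - 1*27480 = 13 - 27480 = -27467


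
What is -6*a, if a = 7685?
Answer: -46110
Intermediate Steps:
-6*a = -6*7685 = -46110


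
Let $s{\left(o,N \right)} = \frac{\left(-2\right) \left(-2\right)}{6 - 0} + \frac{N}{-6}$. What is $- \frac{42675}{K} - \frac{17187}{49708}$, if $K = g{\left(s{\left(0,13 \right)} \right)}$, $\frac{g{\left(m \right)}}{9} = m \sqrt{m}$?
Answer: $- \frac{1011}{2924} - \frac{28450 i \sqrt{6}}{27} \approx -0.34576 - 2581.0 i$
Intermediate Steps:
$s{\left(o,N \right)} = \frac{2}{3} - \frac{N}{6}$ ($s{\left(o,N \right)} = \frac{4}{6 + 0} + N \left(- \frac{1}{6}\right) = \frac{4}{6} - \frac{N}{6} = 4 \cdot \frac{1}{6} - \frac{N}{6} = \frac{2}{3} - \frac{N}{6}$)
$g{\left(m \right)} = 9 m^{\frac{3}{2}}$ ($g{\left(m \right)} = 9 m \sqrt{m} = 9 m^{\frac{3}{2}}$)
$K = - \frac{27 i \sqrt{6}}{4}$ ($K = 9 \left(\frac{2}{3} - \frac{13}{6}\right)^{\frac{3}{2}} = 9 \left(- \frac{3}{2}\right)^{\frac{3}{2}} = 9 \left(- \frac{3 i \sqrt{6}}{4}\right) = - \frac{27 i \sqrt{6}}{4} \approx - 16.534 i$)
$- \frac{42675}{K} - \frac{17187}{49708} = - \frac{42675}{\left(- \frac{27}{4}\right) i \sqrt{6}} - \frac{17187}{49708} = - 42675 \frac{2 i \sqrt{6}}{81} - \frac{1011}{2924} = - \frac{28450 i \sqrt{6}}{27} - \frac{1011}{2924} = - \frac{1011}{2924} - \frac{28450 i \sqrt{6}}{27}$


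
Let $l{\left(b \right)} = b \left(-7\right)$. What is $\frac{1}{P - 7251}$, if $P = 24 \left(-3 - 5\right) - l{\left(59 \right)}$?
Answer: $- \frac{1}{7030} \approx -0.00014225$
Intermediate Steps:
$l{\left(b \right)} = - 7 b$
$P = 221$ ($P = 24 \left(-3 - 5\right) - \left(-7\right) 59 = 24 \left(-8\right) - -413 = -192 + 413 = 221$)
$\frac{1}{P - 7251} = \frac{1}{221 - 7251} = \frac{1}{-7030} = - \frac{1}{7030}$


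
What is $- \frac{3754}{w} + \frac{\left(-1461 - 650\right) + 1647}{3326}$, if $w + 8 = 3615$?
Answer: $- \frac{7079726}{5998441} \approx -1.1803$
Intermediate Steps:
$w = 3607$ ($w = -8 + 3615 = 3607$)
$- \frac{3754}{w} + \frac{\left(-1461 - 650\right) + 1647}{3326} = - \frac{3754}{3607} + \frac{\left(-1461 - 650\right) + 1647}{3326} = \left(-3754\right) \frac{1}{3607} + \left(-2111 + 1647\right) \frac{1}{3326} = - \frac{3754}{3607} - \frac{232}{1663} = - \frac{7079726}{5998441}$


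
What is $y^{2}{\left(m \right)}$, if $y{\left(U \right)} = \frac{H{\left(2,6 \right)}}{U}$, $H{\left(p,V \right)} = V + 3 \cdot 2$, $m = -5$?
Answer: $\frac{144}{25} \approx 5.76$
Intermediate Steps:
$H{\left(p,V \right)} = 6 + V$ ($H{\left(p,V \right)} = V + 6 = 6 + V$)
$y{\left(U \right)} = \frac{12}{U}$ ($y{\left(U \right)} = \frac{6 + 6}{U} = \frac{12}{U}$)
$y^{2}{\left(m \right)} = \left(\frac{12}{-5}\right)^{2} = \left(12 \left(- \frac{1}{5}\right)\right)^{2} = \left(- \frac{12}{5}\right)^{2} = \frac{144}{25}$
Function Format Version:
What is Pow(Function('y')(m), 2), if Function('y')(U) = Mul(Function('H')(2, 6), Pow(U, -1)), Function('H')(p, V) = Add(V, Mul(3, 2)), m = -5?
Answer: Rational(144, 25) ≈ 5.7600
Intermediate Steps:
Function('H')(p, V) = Add(6, V) (Function('H')(p, V) = Add(V, 6) = Add(6, V))
Function('y')(U) = Mul(12, Pow(U, -1)) (Function('y')(U) = Mul(Add(6, 6), Pow(U, -1)) = Mul(12, Pow(U, -1)))
Pow(Function('y')(m), 2) = Pow(Mul(12, Pow(-5, -1)), 2) = Pow(Mul(12, Rational(-1, 5)), 2) = Pow(Rational(-12, 5), 2) = Rational(144, 25)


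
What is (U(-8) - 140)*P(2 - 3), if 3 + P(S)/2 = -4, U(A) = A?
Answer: 2072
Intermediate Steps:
P(S) = -14 (P(S) = -6 + 2*(-4) = -6 - 8 = -14)
(U(-8) - 140)*P(2 - 3) = (-8 - 140)*(-14) = -148*(-14) = 2072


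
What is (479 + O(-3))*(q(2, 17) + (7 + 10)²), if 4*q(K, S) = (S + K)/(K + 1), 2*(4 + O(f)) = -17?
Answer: 1084457/8 ≈ 1.3556e+5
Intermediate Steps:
O(f) = -25/2 (O(f) = -4 + (½)*(-17) = -4 - 17/2 = -25/2)
q(K, S) = (K + S)/(4*(1 + K)) (q(K, S) = ((S + K)/(K + 1))/4 = ((K + S)/(1 + K))/4 = (K + S)/(4*(1 + K)))
(479 + O(-3))*(q(2, 17) + (7 + 10)²) = (479 - 25/2)*((2 + 17)/(4*(1 + 2)) + (7 + 10)²) = 933*((¼)*19/3 + 17²)/2 = 933*((¼)*(⅓)*19 + 289)/2 = 933*(19/12 + 289)/2 = (933/2)*(3487/12) = 1084457/8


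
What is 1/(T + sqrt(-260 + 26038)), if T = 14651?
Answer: 14651/214626023 - sqrt(25778)/214626023 ≈ 6.7515e-5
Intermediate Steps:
1/(T + sqrt(-260 + 26038)) = 1/(14651 + sqrt(-260 + 26038)) = 1/(14651 + sqrt(25778))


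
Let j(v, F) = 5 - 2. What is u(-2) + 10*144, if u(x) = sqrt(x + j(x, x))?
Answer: 1441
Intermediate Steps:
j(v, F) = 3
u(x) = sqrt(3 + x) (u(x) = sqrt(x + 3) = sqrt(3 + x))
u(-2) + 10*144 = sqrt(3 - 2) + 10*144 = sqrt(1) + 1440 = 1 + 1440 = 1441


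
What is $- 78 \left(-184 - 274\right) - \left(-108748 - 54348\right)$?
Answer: $198820$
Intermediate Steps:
$- 78 \left(-184 - 274\right) - \left(-108748 - 54348\right) = \left(-78\right) \left(-458\right) - -163096 = 35724 + 163096 = 198820$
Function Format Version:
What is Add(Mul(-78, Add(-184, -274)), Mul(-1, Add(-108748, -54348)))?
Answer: 198820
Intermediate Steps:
Add(Mul(-78, Add(-184, -274)), Mul(-1, Add(-108748, -54348))) = Add(Mul(-78, -458), Mul(-1, -163096)) = Add(35724, 163096) = 198820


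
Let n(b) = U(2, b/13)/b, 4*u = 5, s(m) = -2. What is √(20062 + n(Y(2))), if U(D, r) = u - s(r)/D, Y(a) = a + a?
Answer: √321001/4 ≈ 141.64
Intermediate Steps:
u = 5/4 (u = (¼)*5 = 5/4 ≈ 1.2500)
Y(a) = 2*a
U(D, r) = 5/4 + 2/D (U(D, r) = 5/4 - (-2)/D = 5/4 + 2/D)
n(b) = 9/(4*b) (n(b) = (5/4 + 2/2)/b = (5/4 + 2*(½))/b = (5/4 + 1)/b = 9/(4*b))
√(20062 + n(Y(2))) = √(20062 + 9/(4*((2*2)))) = √(20062 + (9/4)/4) = √(20062 + (9/4)*(¼)) = √(20062 + 9/16) = √(321001/16) = √321001/4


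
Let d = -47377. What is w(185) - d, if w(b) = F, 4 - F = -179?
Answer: 47560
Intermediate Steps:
F = 183 (F = 4 - 1*(-179) = 4 + 179 = 183)
w(b) = 183
w(185) - d = 183 - 1*(-47377) = 183 + 47377 = 47560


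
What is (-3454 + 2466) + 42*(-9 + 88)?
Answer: 2330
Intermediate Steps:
(-3454 + 2466) + 42*(-9 + 88) = -988 + 42*79 = -988 + 3318 = 2330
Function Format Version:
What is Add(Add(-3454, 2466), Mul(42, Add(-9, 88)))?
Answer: 2330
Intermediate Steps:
Add(Add(-3454, 2466), Mul(42, Add(-9, 88))) = Add(-988, Mul(42, 79)) = Add(-988, 3318) = 2330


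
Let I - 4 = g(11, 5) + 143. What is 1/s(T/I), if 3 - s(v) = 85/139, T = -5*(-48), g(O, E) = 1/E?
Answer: 139/332 ≈ 0.41867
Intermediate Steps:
T = 240
I = 736/5 (I = 4 + (1/5 + 143) = 4 + (⅕ + 143) = 4 + 716/5 = 736/5 ≈ 147.20)
s(v) = 332/139 (s(v) = 3 - 85/139 = 332/139)
1/s(T/I) = 1/(332/139) = 139/332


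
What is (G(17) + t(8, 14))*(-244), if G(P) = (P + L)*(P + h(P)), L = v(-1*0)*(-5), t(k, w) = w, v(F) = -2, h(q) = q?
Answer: -227408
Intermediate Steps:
L = 10 (L = -2*(-5) = 10)
G(P) = 2*P*(10 + P) (G(P) = (P + 10)*(P + P) = (10 + P)*(2*P) = 2*P*(10 + P))
(G(17) + t(8, 14))*(-244) = (2*17*(10 + 17) + 14)*(-244) = (2*17*27 + 14)*(-244) = (918 + 14)*(-244) = 932*(-244) = -227408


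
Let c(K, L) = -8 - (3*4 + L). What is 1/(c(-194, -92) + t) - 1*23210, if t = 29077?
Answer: -676548289/29149 ≈ -23210.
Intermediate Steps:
c(K, L) = -20 - L (c(K, L) = -8 - (12 + L) = -8 + (-12 - L) = -20 - L)
1/(c(-194, -92) + t) - 1*23210 = 1/((-20 - 1*(-92)) + 29077) - 1*23210 = 1/((-20 + 92) + 29077) - 23210 = 1/(72 + 29077) - 23210 = 1/29149 - 23210 = -676548289/29149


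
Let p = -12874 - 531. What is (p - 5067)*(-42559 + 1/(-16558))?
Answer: 6508534600828/8279 ≈ 7.8615e+8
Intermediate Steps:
p = -13405
(p - 5067)*(-42559 + 1/(-16558)) = (-13405 - 5067)*(-42559 + 1/(-16558)) = -18472*(-42559 - 1/16558) = -18472*(-704691923/16558) = 6508534600828/8279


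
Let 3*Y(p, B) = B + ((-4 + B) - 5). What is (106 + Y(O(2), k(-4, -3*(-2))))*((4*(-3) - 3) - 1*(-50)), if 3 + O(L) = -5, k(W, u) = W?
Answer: 10535/3 ≈ 3511.7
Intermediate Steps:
O(L) = -8 (O(L) = -3 - 5 = -8)
Y(p, B) = -3 + 2*B/3 (Y(p, B) = (B + ((-4 + B) - 5))/3 = (B + (-9 + B))/3 = (-9 + 2*B)/3 = -3 + 2*B/3)
(106 + Y(O(2), k(-4, -3*(-2))))*((4*(-3) - 3) - 1*(-50)) = (106 + (-3 + (⅔)*(-4)))*((4*(-3) - 3) - 1*(-50)) = (106 + (-3 - 8/3))*((-12 - 3) + 50) = (106 - 17/3)*(-15 + 50) = (301/3)*35 = 10535/3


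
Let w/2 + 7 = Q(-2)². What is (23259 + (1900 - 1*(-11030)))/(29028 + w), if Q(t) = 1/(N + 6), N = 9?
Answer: 8142525/6528152 ≈ 1.2473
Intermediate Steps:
Q(t) = 1/15 (Q(t) = 1/(9 + 6) = 1/15)
w = -3148/225 (w = -14 + 2*(1/15)² = -14 + 2*(1/225) = -14 + 2/225 = -3148/225 ≈ -13.991)
(23259 + (1900 - 1*(-11030)))/(29028 + w) = (23259 + (1900 - 1*(-11030)))/(29028 - 3148/225) = (23259 + (1900 + 11030))/(6528152/225) = (23259 + 12930)*(225/6528152) = 36189*(225/6528152) = 8142525/6528152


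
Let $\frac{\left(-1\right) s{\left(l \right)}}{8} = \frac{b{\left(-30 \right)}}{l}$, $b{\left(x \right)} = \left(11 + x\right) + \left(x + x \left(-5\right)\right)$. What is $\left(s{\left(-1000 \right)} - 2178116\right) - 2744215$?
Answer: $- \frac{615291274}{125} \approx -4.9223 \cdot 10^{6}$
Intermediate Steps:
$b{\left(x \right)} = 11 - 3 x$ ($b{\left(x \right)} = \left(11 + x\right) + \left(x - 5 x\right) = \left(11 + x\right) - 4 x = 11 - 3 x$)
$s{\left(l \right)} = - \frac{808}{l}$ ($s{\left(l \right)} = - 8 \frac{11 - -90}{l} = - 8 \frac{11 + 90}{l} = - 8 \frac{101}{l} = - \frac{808}{l}$)
$\left(s{\left(-1000 \right)} - 2178116\right) - 2744215 = \left(- \frac{808}{-1000} - 2178116\right) - 2744215 = \left(\left(-808\right) \left(- \frac{1}{1000}\right) - 2178116\right) - 2744215 = \left(\frac{101}{125} - 2178116\right) - 2744215 = - \frac{272264399}{125} - 2744215 = - \frac{615291274}{125}$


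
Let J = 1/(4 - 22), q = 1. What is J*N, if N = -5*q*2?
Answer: 5/9 ≈ 0.55556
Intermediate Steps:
N = -10 (N = -5*1*2 = -5*2 = -10)
J = -1/18 (J = 1/(-18) = -1/18 ≈ -0.055556)
J*N = -1/18*(-10) = 5/9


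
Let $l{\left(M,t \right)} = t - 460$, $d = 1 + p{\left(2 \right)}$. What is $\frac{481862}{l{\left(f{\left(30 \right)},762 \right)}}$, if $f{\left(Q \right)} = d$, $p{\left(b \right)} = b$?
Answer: $\frac{240931}{151} \approx 1595.6$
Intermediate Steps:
$d = 3$ ($d = 1 + 2 = 3$)
$f{\left(Q \right)} = 3$
$l{\left(M,t \right)} = -460 + t$
$\frac{481862}{l{\left(f{\left(30 \right)},762 \right)}} = \frac{481862}{-460 + 762} = \frac{481862}{302} = 481862 \cdot \frac{1}{302} = \frac{240931}{151}$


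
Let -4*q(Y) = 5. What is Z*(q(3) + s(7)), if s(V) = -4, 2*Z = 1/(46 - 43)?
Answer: -7/8 ≈ -0.87500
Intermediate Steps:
Z = ⅙ (Z = 1/(2*(46 - 43)) = (½)/3 = (½)*(⅓) = ⅙ ≈ 0.16667)
q(Y) = -5/4 (q(Y) = -¼*5 = -5/4)
Z*(q(3) + s(7)) = (-5/4 - 4)/6 = (⅙)*(-21/4) = -7/8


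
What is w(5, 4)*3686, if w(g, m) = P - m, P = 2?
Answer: -7372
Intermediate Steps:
w(g, m) = 2 - m
w(5, 4)*3686 = (2 - 1*4)*3686 = (2 - 4)*3686 = -2*3686 = -7372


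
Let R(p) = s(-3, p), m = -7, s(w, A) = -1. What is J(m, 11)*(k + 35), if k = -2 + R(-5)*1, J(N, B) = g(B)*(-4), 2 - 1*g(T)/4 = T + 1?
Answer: 5120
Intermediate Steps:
g(T) = 4 - 4*T (g(T) = 8 - 4*(T + 1) = 8 - 4*(1 + T) = 8 + (-4 - 4*T) = 4 - 4*T)
J(N, B) = -16 + 16*B (J(N, B) = (4 - 4*B)*(-4) = -16 + 16*B)
R(p) = -1
k = -3 (k = -2 - 1*1 = -2 - 1 = -3)
J(m, 11)*(k + 35) = (-16 + 16*11)*(-3 + 35) = (-16 + 176)*32 = 160*32 = 5120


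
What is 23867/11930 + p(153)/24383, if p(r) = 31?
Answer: 582318891/290889190 ≈ 2.0019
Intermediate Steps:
23867/11930 + p(153)/24383 = 23867/11930 + 31/24383 = 582318891/290889190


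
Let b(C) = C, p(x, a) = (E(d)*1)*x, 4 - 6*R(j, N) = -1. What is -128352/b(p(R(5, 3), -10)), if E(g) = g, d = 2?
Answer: -385056/5 ≈ -77011.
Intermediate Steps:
R(j, N) = ⅚ (R(j, N) = ⅔ - ⅙*(-1) = ⅔ + ⅙ = ⅚)
p(x, a) = 2*x (p(x, a) = (2*1)*x = 2*x)
-128352/b(p(R(5, 3), -10)) = -128352/(2*(⅚)) = -128352/5/3 = -128352*⅗ = -385056/5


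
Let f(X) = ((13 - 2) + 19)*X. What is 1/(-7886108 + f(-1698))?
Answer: -1/7937048 ≈ -1.2599e-7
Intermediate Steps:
f(X) = 30*X (f(X) = (11 + 19)*X = 30*X)
1/(-7886108 + f(-1698)) = 1/(-7886108 + 30*(-1698)) = 1/(-7886108 - 50940) = 1/(-7937048) = -1/7937048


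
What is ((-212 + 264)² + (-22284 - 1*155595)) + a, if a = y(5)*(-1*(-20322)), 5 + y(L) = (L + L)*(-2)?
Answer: -683225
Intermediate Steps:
y(L) = -5 - 4*L (y(L) = -5 + (L + L)*(-2) = -5 + (2*L)*(-2) = -5 - 4*L)
a = -508050 (a = (-5 - 4*5)*(-1*(-20322)) = (-5 - 20)*20322 = -25*20322 = -508050)
((-212 + 264)² + (-22284 - 1*155595)) + a = ((-212 + 264)² + (-22284 - 1*155595)) - 508050 = (52² + (-22284 - 155595)) - 508050 = (2704 - 177879) - 508050 = -175175 - 508050 = -683225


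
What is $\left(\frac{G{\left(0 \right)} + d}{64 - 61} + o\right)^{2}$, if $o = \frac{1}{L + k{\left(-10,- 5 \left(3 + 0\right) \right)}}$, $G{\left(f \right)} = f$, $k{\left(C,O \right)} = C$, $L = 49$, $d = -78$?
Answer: $\frac{1026169}{1521} \approx 674.67$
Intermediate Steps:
$o = \frac{1}{39}$ ($o = \frac{1}{49 - 10} = \frac{1}{39} \approx 0.025641$)
$\left(\frac{G{\left(0 \right)} + d}{64 - 61} + o\right)^{2} = \left(\frac{0 - 78}{64 - 61} + \frac{1}{39}\right)^{2} = \left(- \frac{78}{3} + \frac{1}{39}\right)^{2} = \left(\left(-78\right) \frac{1}{3} + \frac{1}{39}\right)^{2} = \left(-26 + \frac{1}{39}\right)^{2} = \left(- \frac{1013}{39}\right)^{2} = \frac{1026169}{1521}$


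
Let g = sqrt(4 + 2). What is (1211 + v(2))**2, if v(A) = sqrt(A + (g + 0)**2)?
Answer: 1466529 + 4844*sqrt(2) ≈ 1.4734e+6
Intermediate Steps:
g = sqrt(6) ≈ 2.4495
v(A) = sqrt(6 + A) (v(A) = sqrt(A + (sqrt(6) + 0)**2) = sqrt(A + (sqrt(6))**2) = sqrt(A + 6) = sqrt(6 + A))
(1211 + v(2))**2 = (1211 + sqrt(6 + 2))**2 = (1211 + sqrt(8))**2 = (1211 + 2*sqrt(2))**2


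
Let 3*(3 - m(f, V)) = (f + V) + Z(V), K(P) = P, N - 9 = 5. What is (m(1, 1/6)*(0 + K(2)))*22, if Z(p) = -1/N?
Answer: 7304/63 ≈ 115.94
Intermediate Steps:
N = 14 (N = 9 + 5 = 14)
Z(p) = -1/14
m(f, V) = 127/42 - V/3 - f/3 (m(f, V) = 3 - ((f + V) - 1/14)/3 = 3 - ((V + f) - 1/14)/3 = 3 - (-1/14 + V + f)/3 = 3 + (1/42 - V/3 - f/3) = 127/42 - V/3 - f/3)
(m(1, 1/6)*(0 + K(2)))*22 = ((127/42 - 1/(3*6) - 1/3*1)*(0 + 2))*22 = ((127/42 - 1/(3*6) - 1/3)*2)*22 = ((127/42 - 1/3*1/6 - 1/3)*2)*22 = ((127/42 - 1/18 - 1/3)*2)*22 = ((166/63)*2)*22 = (332/63)*22 = 7304/63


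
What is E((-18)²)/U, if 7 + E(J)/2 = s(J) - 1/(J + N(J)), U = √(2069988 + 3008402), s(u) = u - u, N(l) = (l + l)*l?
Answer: -1471933*√5078390/533931767820 ≈ -0.0062125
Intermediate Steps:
N(l) = 2*l² (N(l) = (2*l)*l = 2*l²)
s(u) = 0
U = √5078390 ≈ 2253.5
E(J) = -14 - 2/(J + 2*J²) (E(J) = -14 + 2*(0 - 1/(J + 2*J²)) = -14 + 2*(-1/(J + 2*J²)) = -14 - 2/(J + 2*J²))
E((-18)²)/U = (2*(-1 - 14*((-18)²)² - 7*(-18)²)/(((-18)²)*(1 + 2*(-18)²)))/(√5078390) = (2*(-1 - 14*324² - 7*324)/(324*(1 + 2*324)))*(√5078390/5078390) = (2*(1/324)*(-1 - 14*104976 - 2268)/(1 + 648))*(√5078390/5078390) = (2*(1/324)*(-1 - 1469664 - 2268)/649)*(√5078390/5078390) = (2*(1/324)*(1/649)*(-1471933))*(√5078390/5078390) = -1471933*√5078390/533931767820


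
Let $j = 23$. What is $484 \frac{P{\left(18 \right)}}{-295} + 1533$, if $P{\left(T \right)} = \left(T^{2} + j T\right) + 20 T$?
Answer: $- \frac{79197}{295} \approx -268.46$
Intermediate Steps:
$P{\left(T \right)} = T^{2} + 43 T$ ($P{\left(T \right)} = \left(T^{2} + 23 T\right) + 20 T = T^{2} + 43 T$)
$484 \frac{P{\left(18 \right)}}{-295} + 1533 = 484 \frac{18 \left(43 + 18\right)}{-295} + 1533 = 484 \cdot 18 \cdot 61 \left(- \frac{1}{295}\right) + 1533 = 484 \cdot 1098 \left(- \frac{1}{295}\right) + 1533 = 484 \left(- \frac{1098}{295}\right) + 1533 = - \frac{531432}{295} + 1533 = - \frac{79197}{295}$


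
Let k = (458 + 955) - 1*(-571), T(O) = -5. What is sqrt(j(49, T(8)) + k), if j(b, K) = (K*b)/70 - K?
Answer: 19*sqrt(22)/2 ≈ 44.559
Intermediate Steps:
j(b, K) = -K + K*b/70 (j(b, K) = (K*b)*(1/70) - K = K*b/70 - K = -K + K*b/70)
k = 1984 (k = 1413 + 571 = 1984)
sqrt(j(49, T(8)) + k) = sqrt((1/70)*(-5)*(-70 + 49) + 1984) = sqrt((1/70)*(-5)*(-21) + 1984) = sqrt(3/2 + 1984) = sqrt(3971/2) = 19*sqrt(22)/2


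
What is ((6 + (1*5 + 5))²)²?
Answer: 65536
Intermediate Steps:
((6 + (1*5 + 5))²)² = ((6 + (5 + 5))²)² = ((6 + 10)²)² = (16²)² = 256² = 65536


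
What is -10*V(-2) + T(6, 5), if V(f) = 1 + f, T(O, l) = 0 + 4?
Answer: 14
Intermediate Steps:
T(O, l) = 4
-10*V(-2) + T(6, 5) = -10*(1 - 2) + 4 = -10*(-1) + 4 = 10 + 4 = 14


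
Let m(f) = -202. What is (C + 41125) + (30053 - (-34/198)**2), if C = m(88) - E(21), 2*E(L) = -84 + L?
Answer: 1391888437/19602 ≈ 71008.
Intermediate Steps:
E(L) = -42 + L/2 (E(L) = (-84 + L)/2 = -42 + L/2)
C = -341/2 (C = -202 - (-42 + (1/2)*21) = -202 - (-42 + 21/2) = -202 - 1*(-63/2) = -202 + 63/2 = -341/2 ≈ -170.50)
(C + 41125) + (30053 - (-34/198)**2) = (-341/2 + 41125) + (30053 - (-34/198)**2) = 81909/2 + (30053 - (-34*1/198)**2) = 81909/2 + (30053 - (-17/99)**2) = 81909/2 + (30053 - 1*289/9801) = 81909/2 + (30053 - 289/9801) = 81909/2 + 294549164/9801 = 1391888437/19602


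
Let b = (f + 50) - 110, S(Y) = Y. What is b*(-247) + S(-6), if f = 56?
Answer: 982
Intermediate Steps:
b = -4 (b = (56 + 50) - 110 = 106 - 110 = -4)
b*(-247) + S(-6) = -4*(-247) - 6 = 988 - 6 = 982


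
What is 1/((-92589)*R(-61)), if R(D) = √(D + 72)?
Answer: -√11/1018479 ≈ -3.2564e-6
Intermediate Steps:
R(D) = √(72 + D)
1/((-92589)*R(-61)) = 1/((-92589)*(√(72 - 61))) = -√11/11/92589 = -√11/1018479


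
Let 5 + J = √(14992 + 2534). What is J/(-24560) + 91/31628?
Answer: 119655/38839184 - √17526/24560 ≈ -0.0023095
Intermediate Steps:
J = -5 + √17526 (J = -5 + √(14992 + 2534) = -5 + √17526 ≈ 127.39)
J/(-24560) + 91/31628 = (-5 + √17526)/(-24560) + 91/31628 = (-5 + √17526)*(-1/24560) + 91*(1/31628) = (1/4912 - √17526/24560) + 91/31628 = 119655/38839184 - √17526/24560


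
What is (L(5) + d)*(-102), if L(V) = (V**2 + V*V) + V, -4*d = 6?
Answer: -5457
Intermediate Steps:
d = -3/2 (d = -1/4*6 = -3/2 ≈ -1.5000)
L(V) = V + 2*V**2 (L(V) = (V**2 + V**2) + V = 2*V**2 + V = V + 2*V**2)
(L(5) + d)*(-102) = (5*(1 + 2*5) - 3/2)*(-102) = (5*(1 + 10) - 3/2)*(-102) = (5*11 - 3/2)*(-102) = (55 - 3/2)*(-102) = (107/2)*(-102) = -5457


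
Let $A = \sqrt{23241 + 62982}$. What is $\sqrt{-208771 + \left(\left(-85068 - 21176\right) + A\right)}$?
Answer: $\sqrt{-315015 + \sqrt{86223}} \approx 561.0 i$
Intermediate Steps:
$A = \sqrt{86223} \approx 293.64$
$\sqrt{-208771 + \left(\left(-85068 - 21176\right) + A\right)} = \sqrt{-208771 + \left(\left(-85068 - 21176\right) + \sqrt{86223}\right)} = \sqrt{-208771 - \left(106244 - \sqrt{86223}\right)} = \sqrt{-315015 + \sqrt{86223}}$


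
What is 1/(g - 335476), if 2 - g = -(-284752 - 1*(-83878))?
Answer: -1/536348 ≈ -1.8645e-6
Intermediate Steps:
g = -200872 (g = 2 - (-1)*(-284752 - 1*(-83878)) = 2 - (-1)*(-284752 + 83878) = 2 - (-1)*(-200874) = 2 - 1*200874 = 2 - 200874 = -200872)
1/(g - 335476) = 1/(-200872 - 335476) = 1/(-536348) = -1/536348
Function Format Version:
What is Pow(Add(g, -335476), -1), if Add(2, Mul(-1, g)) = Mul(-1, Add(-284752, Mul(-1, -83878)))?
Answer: Rational(-1, 536348) ≈ -1.8645e-6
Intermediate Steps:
g = -200872 (g = Add(2, Mul(-1, Mul(-1, Add(-284752, Mul(-1, -83878))))) = Add(2, Mul(-1, Mul(-1, Add(-284752, 83878)))) = Add(2, Mul(-1, Mul(-1, -200874))) = Add(2, Mul(-1, 200874)) = Add(2, -200874) = -200872)
Pow(Add(g, -335476), -1) = Pow(Add(-200872, -335476), -1) = Pow(-536348, -1) = Rational(-1, 536348)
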